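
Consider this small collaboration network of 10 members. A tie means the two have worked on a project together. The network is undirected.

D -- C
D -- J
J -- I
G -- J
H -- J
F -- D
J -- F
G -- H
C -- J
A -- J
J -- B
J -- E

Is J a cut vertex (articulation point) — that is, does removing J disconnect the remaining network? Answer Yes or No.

Removing J leaves {C, D, and F} with no path to {A}, so the network splits into 6 components. J is a cut vertex.

Yes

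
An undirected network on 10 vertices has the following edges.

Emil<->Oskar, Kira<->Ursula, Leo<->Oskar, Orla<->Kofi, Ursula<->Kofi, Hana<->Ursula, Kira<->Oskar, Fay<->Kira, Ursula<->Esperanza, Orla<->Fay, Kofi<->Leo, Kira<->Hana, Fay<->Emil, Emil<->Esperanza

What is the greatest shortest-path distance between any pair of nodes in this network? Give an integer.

3

Eccentricity of each node (its greatest distance to any other): Emil:3, Esperanza:3, Fay:3, Hana:3, Kira:2, Kofi:3, Leo:3, Orla:3, Oskar:3, Ursula:2.
The maximum eccentricity is 3, realized for instance by the pair Orla–Oskar via Orla – Fay – Kira – Oskar. So the diameter is 3.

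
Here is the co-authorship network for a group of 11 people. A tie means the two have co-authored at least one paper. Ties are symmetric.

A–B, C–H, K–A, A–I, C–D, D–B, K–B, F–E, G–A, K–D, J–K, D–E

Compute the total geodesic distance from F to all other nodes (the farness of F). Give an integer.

34

Distances from F: A:4, B:3, C:3, D:2, E:1, G:5, H:4, I:5, J:4, K:3.
Sum = 4 + 3 + 3 + 2 + 1 + 5 + 4 + 5 + 4 + 3 = 34.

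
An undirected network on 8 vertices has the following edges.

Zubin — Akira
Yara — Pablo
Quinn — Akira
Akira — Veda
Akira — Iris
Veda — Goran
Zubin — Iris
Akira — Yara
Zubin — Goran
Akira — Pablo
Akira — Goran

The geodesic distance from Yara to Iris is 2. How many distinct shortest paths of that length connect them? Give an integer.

1

The shortest distance is 2, and the only length-2 path is Yara–Akira–Iris. So there is exactly 1 shortest path.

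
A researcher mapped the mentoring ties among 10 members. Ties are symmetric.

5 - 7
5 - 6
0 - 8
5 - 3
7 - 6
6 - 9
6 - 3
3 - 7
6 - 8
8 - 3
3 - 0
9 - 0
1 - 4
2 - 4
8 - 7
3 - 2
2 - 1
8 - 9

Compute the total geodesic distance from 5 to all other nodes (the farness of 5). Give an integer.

17

Distances from 5: 0:2, 1:3, 2:2, 3:1, 4:3, 6:1, 7:1, 8:2, 9:2.
Sum = 2 + 3 + 2 + 1 + 3 + 1 + 1 + 2 + 2 = 17.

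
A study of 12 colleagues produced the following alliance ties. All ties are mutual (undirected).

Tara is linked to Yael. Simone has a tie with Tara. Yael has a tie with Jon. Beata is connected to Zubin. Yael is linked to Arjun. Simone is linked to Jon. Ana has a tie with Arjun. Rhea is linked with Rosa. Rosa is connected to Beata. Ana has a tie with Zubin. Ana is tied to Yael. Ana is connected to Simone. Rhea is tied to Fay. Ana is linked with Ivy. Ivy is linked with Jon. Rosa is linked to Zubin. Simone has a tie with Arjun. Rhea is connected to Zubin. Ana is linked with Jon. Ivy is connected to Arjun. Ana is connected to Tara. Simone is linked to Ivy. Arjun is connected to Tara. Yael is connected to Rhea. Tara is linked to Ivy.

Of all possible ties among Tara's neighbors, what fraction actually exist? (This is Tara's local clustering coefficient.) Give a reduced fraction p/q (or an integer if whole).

4/5

Tara's neighbors: Ana, Arjun, Ivy, Simone, and Yael (k = 5).
Possible neighbor pairs: C(5,2) = 10. Edges among them: Ana–Arjun, Ana–Ivy, Ana–Simone, Ana–Yael, Arjun–Ivy, Arjun–Simone, Arjun–Yael, Ivy–Simone → e = 8.
Clustering(Tara) = 8/10 = 4/5.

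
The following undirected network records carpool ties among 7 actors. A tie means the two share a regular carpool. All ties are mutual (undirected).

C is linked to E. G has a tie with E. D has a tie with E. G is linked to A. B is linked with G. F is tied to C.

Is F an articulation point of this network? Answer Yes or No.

Even without F, every remaining node can still reach every other (the residual graph is connected), so F is not a cut vertex.

No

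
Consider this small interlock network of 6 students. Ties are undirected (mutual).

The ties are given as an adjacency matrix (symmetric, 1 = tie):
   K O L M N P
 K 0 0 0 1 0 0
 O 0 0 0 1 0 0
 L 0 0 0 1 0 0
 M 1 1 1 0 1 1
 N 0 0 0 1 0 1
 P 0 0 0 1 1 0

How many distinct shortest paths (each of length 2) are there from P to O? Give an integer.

The shortest distance is 2, and the only length-2 path is P–M–O. So there is exactly 1 shortest path.

1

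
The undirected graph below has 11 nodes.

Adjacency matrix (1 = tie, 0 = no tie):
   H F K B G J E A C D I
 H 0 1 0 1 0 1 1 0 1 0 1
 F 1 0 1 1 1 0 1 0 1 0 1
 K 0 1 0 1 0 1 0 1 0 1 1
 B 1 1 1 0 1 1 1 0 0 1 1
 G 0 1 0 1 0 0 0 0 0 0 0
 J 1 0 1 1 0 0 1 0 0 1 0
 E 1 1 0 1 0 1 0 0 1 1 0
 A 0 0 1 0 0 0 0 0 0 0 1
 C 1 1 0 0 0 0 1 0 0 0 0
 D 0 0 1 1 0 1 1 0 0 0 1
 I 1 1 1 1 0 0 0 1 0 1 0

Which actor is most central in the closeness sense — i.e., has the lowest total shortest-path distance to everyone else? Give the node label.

B

Farness (sum of distances to all others) for each node — A:21, B:12, C:18, D:15, E:15, F:13, G:19, H:14, I:14, J:15, K:14.
The smallest farness is 12, for B, so B has the highest closeness.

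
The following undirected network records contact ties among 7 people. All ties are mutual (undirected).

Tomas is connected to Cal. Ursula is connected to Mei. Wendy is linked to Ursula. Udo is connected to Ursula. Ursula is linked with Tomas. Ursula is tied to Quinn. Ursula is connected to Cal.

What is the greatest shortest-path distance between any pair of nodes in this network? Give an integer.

Eccentricity of each node (its greatest distance to any other): Cal:2, Mei:2, Quinn:2, Tomas:2, Udo:2, Ursula:1, Wendy:2.
The maximum eccentricity is 2, realized for instance by the pair Tomas–Quinn via Tomas – Ursula – Quinn. So the diameter is 2.

2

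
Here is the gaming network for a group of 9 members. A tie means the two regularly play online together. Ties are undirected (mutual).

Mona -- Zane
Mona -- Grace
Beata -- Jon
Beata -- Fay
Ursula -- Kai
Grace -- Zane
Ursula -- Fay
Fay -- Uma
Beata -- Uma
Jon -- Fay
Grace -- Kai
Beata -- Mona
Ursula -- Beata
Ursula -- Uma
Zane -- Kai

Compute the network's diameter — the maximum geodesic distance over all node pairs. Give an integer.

Eccentricity of each node (its greatest distance to any other): Beata:2, Fay:3, Grace:3, Jon:3, Kai:3, Mona:2, Uma:3, Ursula:2, Zane:3.
The maximum eccentricity is 3, realized for instance by the pair Uma–Zane via Uma – Ursula – Kai – Zane. So the diameter is 3.

3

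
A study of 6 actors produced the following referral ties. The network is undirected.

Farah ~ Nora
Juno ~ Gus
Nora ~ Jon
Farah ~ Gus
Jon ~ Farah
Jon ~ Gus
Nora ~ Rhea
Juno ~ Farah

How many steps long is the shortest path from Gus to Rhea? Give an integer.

One shortest route is Gus – Jon – Nora – Rhea, which uses 3 edges, and at distance 2 from Gus we only reach {Nora}, which does not include Rhea. So d(Gus,Rhea) = 3.

3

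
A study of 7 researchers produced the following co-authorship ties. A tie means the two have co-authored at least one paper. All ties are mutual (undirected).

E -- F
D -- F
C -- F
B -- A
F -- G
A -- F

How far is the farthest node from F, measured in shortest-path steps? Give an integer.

Distances from F: A:1, B:2, C:1, D:1, E:1, G:1.
The largest is 2 (to B), so the eccentricity of F is 2.

2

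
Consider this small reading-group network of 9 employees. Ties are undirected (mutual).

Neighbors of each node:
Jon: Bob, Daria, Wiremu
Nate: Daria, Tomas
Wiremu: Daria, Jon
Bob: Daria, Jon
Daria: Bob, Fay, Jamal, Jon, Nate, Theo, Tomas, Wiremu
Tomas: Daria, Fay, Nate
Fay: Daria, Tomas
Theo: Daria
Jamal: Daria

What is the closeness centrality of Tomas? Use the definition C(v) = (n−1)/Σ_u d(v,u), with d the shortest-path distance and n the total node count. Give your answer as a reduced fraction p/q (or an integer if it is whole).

8/13

Distances from Tomas: Bob:2, Daria:1, Fay:1, Jamal:2, Jon:2, Nate:1, Theo:2, Wiremu:2. Sum = 13.
n = 9, so closeness = 8/13.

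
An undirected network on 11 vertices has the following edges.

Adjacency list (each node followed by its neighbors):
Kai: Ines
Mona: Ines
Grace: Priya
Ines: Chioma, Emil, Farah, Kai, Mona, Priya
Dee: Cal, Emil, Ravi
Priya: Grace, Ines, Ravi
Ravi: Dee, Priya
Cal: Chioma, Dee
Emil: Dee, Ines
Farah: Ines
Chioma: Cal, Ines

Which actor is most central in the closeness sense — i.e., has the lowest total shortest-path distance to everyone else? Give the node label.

Ines

Farness (sum of distances to all others) for each node — Cal:24, Chioma:20, Dee:21, Emil:19, Farah:23, Grace:27, Ines:14, Kai:23, Mona:23, Priya:18, Ravi:22.
The smallest farness is 14, for Ines, so Ines has the highest closeness.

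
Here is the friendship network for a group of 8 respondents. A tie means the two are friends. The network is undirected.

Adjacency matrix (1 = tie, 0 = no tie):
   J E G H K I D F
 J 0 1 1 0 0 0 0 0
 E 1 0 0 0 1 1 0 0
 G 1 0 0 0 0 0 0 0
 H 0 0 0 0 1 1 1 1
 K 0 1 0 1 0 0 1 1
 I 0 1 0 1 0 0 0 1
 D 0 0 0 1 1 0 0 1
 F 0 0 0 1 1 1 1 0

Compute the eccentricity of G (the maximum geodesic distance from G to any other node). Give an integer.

4

Distances from G: D:4, E:2, F:4, H:4, I:3, J:1, K:3.
The largest is 4 (to H, D, and F), so the eccentricity of G is 4.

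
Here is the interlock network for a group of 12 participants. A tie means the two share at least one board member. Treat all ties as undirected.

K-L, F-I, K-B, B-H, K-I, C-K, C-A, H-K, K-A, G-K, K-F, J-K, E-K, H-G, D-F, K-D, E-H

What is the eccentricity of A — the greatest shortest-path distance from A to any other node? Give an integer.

2

Distances from A: B:2, C:1, D:2, E:2, F:2, G:2, H:2, I:2, J:2, K:1, L:2.
The largest is 2 (to H, F, J, L, G, E, D, B, and I), so the eccentricity of A is 2.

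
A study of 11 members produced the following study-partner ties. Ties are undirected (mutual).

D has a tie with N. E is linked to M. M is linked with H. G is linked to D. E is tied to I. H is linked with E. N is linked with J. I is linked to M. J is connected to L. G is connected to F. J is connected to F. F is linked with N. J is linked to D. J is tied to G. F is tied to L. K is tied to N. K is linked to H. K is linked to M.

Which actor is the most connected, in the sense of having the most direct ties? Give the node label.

J

Degrees — D:3, E:3, F:4, G:3, H:3, I:2, J:5, K:3, L:2, M:4, N:4.
The maximum is 5, attained only by J.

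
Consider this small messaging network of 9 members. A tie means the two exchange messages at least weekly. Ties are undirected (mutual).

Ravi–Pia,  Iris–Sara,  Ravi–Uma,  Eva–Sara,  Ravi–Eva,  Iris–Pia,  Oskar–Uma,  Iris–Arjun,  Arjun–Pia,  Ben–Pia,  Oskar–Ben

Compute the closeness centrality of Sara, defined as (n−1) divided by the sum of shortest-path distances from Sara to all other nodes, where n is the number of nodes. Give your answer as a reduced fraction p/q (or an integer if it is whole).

4/9

Distances from Sara: Arjun:2, Ben:3, Eva:1, Iris:1, Oskar:4, Pia:2, Ravi:2, Uma:3. Sum = 18.
n = 9, so closeness = 8/18 = 4/9.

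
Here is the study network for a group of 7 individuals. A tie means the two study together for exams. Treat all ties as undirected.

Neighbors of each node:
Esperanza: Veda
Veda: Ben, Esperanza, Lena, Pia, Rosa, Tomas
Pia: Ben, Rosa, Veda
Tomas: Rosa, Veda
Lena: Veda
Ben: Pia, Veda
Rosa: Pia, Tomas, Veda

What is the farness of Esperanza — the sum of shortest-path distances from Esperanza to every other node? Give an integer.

11

Distances from Esperanza: Ben:2, Lena:2, Pia:2, Rosa:2, Tomas:2, Veda:1.
Sum = 2 + 2 + 2 + 2 + 2 + 1 = 11.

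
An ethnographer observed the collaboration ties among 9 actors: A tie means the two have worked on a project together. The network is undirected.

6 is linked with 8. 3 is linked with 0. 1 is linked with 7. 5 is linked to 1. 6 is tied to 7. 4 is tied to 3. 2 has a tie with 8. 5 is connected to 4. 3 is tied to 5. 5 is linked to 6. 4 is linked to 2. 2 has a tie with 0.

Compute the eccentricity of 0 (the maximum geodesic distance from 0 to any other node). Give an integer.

4

Distances from 0: 1:3, 2:1, 3:1, 4:2, 5:2, 6:3, 7:4, 8:2.
The largest is 4 (to 7), so the eccentricity of 0 is 4.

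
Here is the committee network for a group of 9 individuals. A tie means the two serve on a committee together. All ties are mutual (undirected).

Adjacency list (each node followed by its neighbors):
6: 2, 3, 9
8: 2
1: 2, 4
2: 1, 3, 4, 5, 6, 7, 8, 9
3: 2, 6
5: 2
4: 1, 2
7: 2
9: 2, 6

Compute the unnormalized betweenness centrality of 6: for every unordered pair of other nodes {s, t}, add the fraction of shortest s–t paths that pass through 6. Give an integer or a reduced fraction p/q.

1/2

Pairs whose geodesics pass through 6 — 9–3: 1/2.
All other pairs contribute 0.
Summing the contributions gives betweenness(6) = 1/2.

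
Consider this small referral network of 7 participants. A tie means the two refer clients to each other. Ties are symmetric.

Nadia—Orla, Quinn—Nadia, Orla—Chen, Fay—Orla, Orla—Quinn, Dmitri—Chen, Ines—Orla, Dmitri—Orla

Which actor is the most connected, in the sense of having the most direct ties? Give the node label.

Degrees — Chen:2, Dmitri:2, Fay:1, Ines:1, Nadia:2, Orla:6, Quinn:2.
The maximum is 6, attained only by Orla.

Orla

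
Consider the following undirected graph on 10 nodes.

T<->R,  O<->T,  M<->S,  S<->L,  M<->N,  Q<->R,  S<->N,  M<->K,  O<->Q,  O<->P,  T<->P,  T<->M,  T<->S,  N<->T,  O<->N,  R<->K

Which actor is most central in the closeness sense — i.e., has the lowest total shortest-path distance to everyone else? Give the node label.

Farness (sum of distances to all others) for each node — K:19, L:23, M:15, N:14, O:16, P:18, Q:20, R:16, S:15, T:12.
The smallest farness is 12, for T, so T has the highest closeness.

T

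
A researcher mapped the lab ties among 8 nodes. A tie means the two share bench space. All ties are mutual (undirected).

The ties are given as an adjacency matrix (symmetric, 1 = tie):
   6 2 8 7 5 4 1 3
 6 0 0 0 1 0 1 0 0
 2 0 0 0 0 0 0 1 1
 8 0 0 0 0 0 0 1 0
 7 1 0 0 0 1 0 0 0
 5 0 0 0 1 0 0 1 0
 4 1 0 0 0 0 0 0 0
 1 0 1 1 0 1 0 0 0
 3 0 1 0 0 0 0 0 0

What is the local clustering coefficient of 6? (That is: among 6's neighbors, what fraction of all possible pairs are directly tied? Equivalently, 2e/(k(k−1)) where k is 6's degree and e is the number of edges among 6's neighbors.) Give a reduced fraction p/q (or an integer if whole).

0

6's neighbors: 4 and 7 (k = 2).
Possible neighbor pairs: C(2,2) = 1. Edges among them: none → e = 0.
Clustering(6) = 0/1.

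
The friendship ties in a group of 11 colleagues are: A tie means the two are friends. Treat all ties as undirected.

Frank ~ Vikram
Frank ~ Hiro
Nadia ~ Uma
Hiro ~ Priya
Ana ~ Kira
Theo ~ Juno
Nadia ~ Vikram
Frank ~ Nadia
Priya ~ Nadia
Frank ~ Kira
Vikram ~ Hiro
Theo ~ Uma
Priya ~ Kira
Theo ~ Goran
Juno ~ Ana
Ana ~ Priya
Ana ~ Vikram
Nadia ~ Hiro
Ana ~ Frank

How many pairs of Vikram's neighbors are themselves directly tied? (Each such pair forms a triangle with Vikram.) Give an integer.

4

Vikram's neighbors: Ana, Frank, Hiro, and Nadia.
Neighbor pairs that are themselves tied: Vikram–Ana–Frank; Vikram–Frank–Hiro; Vikram–Frank–Nadia; Vikram–Hiro–Nadia. Each forms one triangle with Vikram, for 4 in total.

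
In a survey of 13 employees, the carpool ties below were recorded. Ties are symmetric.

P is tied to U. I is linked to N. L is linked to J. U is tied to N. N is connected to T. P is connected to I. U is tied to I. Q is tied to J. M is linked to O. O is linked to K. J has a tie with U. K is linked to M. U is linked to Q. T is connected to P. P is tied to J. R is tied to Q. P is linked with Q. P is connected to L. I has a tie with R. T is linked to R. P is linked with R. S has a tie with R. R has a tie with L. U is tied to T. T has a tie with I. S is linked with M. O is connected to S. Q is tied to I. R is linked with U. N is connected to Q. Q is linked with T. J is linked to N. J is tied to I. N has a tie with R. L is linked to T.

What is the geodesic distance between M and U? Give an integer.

One shortest route is M – S – R – U, which uses 3 edges, and at distance 2 from M we only reach {R}, which does not include U. So d(M,U) = 3.

3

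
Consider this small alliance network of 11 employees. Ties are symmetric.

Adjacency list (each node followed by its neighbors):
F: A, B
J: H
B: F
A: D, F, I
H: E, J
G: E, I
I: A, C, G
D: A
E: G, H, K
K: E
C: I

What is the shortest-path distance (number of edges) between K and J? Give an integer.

One shortest route is K – E – H – J, which uses 3 edges, and at distance 2 from K we only reach {G, H}, which does not include J. So d(K,J) = 3.

3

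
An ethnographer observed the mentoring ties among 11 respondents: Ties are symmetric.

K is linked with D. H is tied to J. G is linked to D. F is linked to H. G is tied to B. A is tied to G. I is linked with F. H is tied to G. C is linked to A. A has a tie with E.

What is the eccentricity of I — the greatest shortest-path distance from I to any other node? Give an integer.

Distances from I: A:4, B:4, C:5, D:4, E:5, F:1, G:3, H:2, J:3, K:5.
The largest is 5 (to C, E, and K), so the eccentricity of I is 5.

5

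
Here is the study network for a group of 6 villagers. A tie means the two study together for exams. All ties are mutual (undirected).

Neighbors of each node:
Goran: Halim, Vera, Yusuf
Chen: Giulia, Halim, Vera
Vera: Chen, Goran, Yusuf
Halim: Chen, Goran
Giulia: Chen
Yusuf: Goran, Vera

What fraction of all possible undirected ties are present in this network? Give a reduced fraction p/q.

There are 7 edges and 6 nodes, so the maximum possible is C(6,2) = 15.
Density = 7/15.

7/15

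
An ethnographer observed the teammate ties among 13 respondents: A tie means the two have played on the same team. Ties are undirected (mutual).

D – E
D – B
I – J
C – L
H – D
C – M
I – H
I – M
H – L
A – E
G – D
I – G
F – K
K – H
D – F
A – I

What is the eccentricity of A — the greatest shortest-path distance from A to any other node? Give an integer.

Distances from A: B:3, C:3, D:2, E:1, F:3, G:2, H:2, I:1, J:2, K:3, L:3, M:2.
The largest is 3 (to B, F, K, L, and C), so the eccentricity of A is 3.

3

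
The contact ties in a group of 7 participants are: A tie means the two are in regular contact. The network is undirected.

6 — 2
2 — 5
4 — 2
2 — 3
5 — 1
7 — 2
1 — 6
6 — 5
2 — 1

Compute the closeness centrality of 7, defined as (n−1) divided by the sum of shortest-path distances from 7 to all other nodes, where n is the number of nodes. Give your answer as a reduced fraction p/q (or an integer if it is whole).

6/11

Distances from 7: 1:2, 2:1, 3:2, 4:2, 5:2, 6:2. Sum = 11.
n = 7, so closeness = 6/11.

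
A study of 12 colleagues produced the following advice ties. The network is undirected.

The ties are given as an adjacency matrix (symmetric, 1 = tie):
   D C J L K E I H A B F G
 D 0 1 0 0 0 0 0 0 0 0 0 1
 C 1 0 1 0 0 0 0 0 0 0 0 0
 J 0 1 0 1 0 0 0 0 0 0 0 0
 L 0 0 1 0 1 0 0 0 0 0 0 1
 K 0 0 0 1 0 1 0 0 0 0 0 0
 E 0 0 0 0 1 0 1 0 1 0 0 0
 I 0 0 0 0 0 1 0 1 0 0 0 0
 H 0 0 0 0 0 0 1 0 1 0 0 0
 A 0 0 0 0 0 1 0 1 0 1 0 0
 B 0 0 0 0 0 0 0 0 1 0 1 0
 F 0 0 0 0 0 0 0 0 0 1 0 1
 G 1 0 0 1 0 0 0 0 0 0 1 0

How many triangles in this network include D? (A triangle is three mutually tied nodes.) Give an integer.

D's neighbors are C and G, but none of them are tied to each other, so no triangle contains D.

0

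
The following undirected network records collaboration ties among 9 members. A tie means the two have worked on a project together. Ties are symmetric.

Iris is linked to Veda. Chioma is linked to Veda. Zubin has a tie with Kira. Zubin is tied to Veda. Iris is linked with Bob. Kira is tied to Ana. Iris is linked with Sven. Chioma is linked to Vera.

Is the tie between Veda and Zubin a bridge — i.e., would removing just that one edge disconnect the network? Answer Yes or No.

Without the Veda–Zubin edge there is no alternate route between Veda and Zubin, so the network disconnects. It is a bridge.

Yes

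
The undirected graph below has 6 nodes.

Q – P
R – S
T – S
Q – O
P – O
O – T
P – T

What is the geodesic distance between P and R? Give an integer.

One shortest route is P – T – S – R, which uses 3 edges, and at distance 2 from P we only reach {S}, which does not include R. So d(P,R) = 3.

3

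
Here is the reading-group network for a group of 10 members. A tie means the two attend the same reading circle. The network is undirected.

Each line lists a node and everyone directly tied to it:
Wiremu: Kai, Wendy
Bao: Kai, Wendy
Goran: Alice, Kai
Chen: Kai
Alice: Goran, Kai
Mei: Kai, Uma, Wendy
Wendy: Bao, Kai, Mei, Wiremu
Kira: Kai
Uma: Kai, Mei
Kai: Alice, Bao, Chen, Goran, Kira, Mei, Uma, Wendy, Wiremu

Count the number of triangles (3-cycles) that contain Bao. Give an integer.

1

Bao's neighbors: Kai and Wendy.
Neighbor pairs that are themselves tied: Bao–Kai–Wendy. Each forms one triangle with Bao, for 1 in total.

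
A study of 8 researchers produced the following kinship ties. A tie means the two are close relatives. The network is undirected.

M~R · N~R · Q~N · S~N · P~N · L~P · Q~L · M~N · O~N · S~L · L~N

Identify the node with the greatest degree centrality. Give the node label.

Degrees — L:4, M:2, N:7, O:1, P:2, Q:2, R:2, S:2.
The maximum is 7, attained only by N.

N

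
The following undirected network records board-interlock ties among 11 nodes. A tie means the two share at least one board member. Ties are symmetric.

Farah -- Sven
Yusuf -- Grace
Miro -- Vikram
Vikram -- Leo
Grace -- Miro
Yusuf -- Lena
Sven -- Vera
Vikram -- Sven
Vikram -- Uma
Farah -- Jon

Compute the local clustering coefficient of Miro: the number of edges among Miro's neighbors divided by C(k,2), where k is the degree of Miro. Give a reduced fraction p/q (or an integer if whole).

0

Miro's neighbors: Grace and Vikram (k = 2).
Possible neighbor pairs: C(2,2) = 1. Edges among them: none → e = 0.
Clustering(Miro) = 0/1.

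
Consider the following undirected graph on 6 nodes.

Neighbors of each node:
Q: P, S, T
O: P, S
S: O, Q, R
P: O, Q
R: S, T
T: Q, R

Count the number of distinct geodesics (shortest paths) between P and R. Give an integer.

3

The shortest distance is 3. The length-3 paths are: P–O–S–R; P–Q–S–R; P–Q–T–R.
That gives 3 distinct shortest paths.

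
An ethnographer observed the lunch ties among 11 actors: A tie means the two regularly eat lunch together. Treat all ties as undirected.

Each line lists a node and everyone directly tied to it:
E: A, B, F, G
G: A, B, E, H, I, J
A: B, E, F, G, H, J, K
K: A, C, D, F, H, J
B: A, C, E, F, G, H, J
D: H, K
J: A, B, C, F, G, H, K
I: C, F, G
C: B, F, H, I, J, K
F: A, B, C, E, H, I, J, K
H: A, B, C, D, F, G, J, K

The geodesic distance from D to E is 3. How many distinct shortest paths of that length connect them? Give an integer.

6

The shortest distance is 3. The length-3 paths are: D–H–G–E; D–H–A–E; D–K–A–E; D–H–B–E; D–H–F–E; D–K–F–E.
That gives 6 distinct shortest paths.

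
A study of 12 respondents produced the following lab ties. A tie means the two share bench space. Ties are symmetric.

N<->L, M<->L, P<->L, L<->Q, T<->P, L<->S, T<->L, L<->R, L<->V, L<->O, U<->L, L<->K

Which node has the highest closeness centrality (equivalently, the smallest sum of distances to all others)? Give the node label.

Farness (sum of distances to all others) for each node — K:21, L:11, M:21, N:21, O:21, P:20, Q:21, R:21, S:21, T:20, U:21, V:21.
The smallest farness is 11, for L, so L has the highest closeness.

L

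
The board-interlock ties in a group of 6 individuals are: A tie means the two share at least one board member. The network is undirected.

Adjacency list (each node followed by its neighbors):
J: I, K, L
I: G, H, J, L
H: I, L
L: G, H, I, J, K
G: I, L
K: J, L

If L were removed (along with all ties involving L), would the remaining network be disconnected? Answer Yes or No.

No

Even without L, every remaining node can still reach every other (the residual graph is connected), so L is not a cut vertex.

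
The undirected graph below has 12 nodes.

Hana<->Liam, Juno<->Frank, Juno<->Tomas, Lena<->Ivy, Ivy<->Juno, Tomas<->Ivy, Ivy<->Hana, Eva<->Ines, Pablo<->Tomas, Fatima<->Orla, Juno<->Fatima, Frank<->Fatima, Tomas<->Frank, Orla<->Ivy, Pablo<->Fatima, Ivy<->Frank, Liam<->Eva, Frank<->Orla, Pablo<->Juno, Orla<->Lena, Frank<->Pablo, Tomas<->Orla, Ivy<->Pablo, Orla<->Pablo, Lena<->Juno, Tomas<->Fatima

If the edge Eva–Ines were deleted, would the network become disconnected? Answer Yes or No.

Without the Eva–Ines edge there is no alternate route between Eva and Ines, so the network disconnects. It is a bridge.

Yes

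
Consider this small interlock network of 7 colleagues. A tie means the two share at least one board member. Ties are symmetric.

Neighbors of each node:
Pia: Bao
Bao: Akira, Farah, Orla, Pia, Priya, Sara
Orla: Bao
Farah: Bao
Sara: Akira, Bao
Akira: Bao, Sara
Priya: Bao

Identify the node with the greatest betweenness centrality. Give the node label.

Bao

Unnormalized betweenness of each node: Akira:0, Bao:14, Farah:0, Orla:0, Pia:0, Priya:0, Sara:0.
Bao has the largest value, 14, making it the main broker — the node through which the most shortest paths run.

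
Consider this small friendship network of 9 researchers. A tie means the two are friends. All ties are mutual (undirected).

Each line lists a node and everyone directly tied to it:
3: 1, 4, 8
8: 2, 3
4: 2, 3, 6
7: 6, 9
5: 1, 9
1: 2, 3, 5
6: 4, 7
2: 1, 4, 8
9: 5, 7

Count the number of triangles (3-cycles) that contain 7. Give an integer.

7's neighbors are 6 and 9, but none of them are tied to each other, so no triangle contains 7.

0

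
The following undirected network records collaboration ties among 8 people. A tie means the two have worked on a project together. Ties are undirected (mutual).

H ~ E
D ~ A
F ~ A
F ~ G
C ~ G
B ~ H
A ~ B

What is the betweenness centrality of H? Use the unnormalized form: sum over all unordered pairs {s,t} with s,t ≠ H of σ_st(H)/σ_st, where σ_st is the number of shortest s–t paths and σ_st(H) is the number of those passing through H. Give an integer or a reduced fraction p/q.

6

Pairs whose geodesics pass through H — F–E: 1; A–E: 1; D–E: 1; B–E: 1; E–C: 1; E–G: 1.
All other pairs contribute 0.
Summing the contributions gives betweenness(H) = 6.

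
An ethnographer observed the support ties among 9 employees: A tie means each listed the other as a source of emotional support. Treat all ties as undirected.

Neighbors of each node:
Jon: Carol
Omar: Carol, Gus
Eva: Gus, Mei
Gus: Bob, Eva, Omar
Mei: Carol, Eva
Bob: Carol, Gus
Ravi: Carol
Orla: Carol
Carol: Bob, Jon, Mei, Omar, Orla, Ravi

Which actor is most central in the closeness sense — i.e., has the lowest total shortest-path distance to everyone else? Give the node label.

Carol

Farness (sum of distances to all others) for each node — Bob:14, Carol:10, Eva:17, Gus:16, Jon:17, Mei:14, Omar:14, Orla:17, Ravi:17.
The smallest farness is 10, for Carol, so Carol has the highest closeness.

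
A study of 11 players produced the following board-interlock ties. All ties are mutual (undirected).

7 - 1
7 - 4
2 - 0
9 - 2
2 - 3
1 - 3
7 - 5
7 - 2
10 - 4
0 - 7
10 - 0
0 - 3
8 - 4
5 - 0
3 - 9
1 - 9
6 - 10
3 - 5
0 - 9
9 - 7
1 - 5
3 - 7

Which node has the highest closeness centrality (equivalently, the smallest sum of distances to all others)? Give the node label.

7

Farness (sum of distances to all others) for each node — 0:15, 1:20, 2:18, 3:16, 4:17, 5:18, 6:27, 7:14, 8:26, 9:17, 10:18.
The smallest farness is 14, for 7, so 7 has the highest closeness.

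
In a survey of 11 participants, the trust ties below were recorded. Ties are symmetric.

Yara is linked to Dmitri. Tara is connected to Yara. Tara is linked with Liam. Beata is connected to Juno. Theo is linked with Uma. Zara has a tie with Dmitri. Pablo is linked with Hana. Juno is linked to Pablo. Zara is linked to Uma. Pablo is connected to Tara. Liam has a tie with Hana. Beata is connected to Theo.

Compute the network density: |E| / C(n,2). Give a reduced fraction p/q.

There are 12 edges and 11 nodes, so the maximum possible is C(11,2) = 55.
Density = 12/55.

12/55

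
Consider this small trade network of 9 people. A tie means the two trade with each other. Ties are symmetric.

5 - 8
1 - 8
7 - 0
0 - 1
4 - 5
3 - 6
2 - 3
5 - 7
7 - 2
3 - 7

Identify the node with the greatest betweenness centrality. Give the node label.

7

Unnormalized betweenness of each node: 0:4, 1:1, 2:0, 3:7, 4:0, 5:11, 6:0, 7:17, 8:2.
7 has the largest value, 17, making it the main broker — the node through which the most shortest paths run.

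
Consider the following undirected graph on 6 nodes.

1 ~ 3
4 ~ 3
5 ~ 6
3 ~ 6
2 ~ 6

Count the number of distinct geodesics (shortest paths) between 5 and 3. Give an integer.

1

The shortest distance is 2, and the only length-2 path is 5–6–3. So there is exactly 1 shortest path.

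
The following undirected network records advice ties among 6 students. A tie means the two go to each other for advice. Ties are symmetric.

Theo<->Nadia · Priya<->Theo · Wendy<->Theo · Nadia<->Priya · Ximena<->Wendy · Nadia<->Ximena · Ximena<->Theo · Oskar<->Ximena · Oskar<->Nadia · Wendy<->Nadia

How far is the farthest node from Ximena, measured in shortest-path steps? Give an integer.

2

Distances from Ximena: Nadia:1, Oskar:1, Priya:2, Theo:1, Wendy:1.
The largest is 2 (to Priya), so the eccentricity of Ximena is 2.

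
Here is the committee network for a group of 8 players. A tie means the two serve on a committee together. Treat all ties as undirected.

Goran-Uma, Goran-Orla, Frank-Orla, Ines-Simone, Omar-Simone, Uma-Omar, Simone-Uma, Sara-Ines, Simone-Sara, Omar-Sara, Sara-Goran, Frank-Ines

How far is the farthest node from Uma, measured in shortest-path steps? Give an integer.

Distances from Uma: Frank:3, Goran:1, Ines:2, Omar:1, Orla:2, Sara:2, Simone:1.
The largest is 3 (to Frank), so the eccentricity of Uma is 3.

3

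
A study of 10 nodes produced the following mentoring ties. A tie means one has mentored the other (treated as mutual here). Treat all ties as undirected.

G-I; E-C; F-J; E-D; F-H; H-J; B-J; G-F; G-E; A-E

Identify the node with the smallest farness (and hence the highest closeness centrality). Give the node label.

G

Farness (sum of distances to all others) for each node — A:26, B:31, C:26, D:26, E:18, F:18, G:16, H:24, I:24, J:23.
The smallest farness is 16, for G, so G has the highest closeness.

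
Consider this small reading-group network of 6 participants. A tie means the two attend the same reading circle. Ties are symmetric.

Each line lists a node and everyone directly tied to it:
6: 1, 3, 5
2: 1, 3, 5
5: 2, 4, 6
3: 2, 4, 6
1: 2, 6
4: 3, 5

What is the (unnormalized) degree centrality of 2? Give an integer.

3

2 is directly tied to 1, 3, and 5. That is 3 neighbors, so the degree of 2 is 3.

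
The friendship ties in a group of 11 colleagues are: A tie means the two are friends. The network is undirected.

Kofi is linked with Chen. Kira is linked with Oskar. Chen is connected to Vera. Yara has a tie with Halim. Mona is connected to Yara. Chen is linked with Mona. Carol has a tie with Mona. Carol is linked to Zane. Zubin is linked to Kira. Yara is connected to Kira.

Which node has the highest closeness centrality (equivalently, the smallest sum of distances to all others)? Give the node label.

Mona

Farness (sum of distances to all others) for each node — Carol:26, Chen:24, Halim:29, Kira:25, Kofi:33, Mona:19, Oskar:34, Vera:33, Yara:20, Zane:35, Zubin:34.
The smallest farness is 19, for Mona, so Mona has the highest closeness.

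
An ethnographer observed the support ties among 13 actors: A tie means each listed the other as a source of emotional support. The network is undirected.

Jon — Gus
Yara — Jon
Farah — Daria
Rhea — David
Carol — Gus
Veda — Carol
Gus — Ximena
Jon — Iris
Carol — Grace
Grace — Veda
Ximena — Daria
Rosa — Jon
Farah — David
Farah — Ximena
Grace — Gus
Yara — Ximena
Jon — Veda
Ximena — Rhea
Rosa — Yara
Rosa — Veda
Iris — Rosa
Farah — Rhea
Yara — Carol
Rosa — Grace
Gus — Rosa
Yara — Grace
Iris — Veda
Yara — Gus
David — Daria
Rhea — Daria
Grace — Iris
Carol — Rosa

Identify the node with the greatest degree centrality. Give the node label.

Degrees — Carol:5, Daria:4, David:3, Farah:4, Grace:6, Gus:6, Iris:4, Jon:5, Rhea:4, Rosa:7, Veda:5, Ximena:5, Yara:6.
The maximum is 7, attained only by Rosa.

Rosa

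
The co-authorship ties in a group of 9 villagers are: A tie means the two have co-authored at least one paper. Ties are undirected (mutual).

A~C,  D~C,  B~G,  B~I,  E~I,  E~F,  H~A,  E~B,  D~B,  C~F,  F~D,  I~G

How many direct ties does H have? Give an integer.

H is directly tied to A. That is 1 neighbor, so the degree of H is 1.

1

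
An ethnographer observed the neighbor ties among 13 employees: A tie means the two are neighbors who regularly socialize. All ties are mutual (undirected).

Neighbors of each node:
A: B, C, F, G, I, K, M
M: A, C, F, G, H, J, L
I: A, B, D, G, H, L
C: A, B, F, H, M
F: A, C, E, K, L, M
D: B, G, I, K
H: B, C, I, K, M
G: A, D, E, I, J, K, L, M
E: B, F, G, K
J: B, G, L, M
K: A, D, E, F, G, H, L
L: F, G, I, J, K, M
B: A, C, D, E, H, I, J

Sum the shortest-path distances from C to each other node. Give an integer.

19

Distances from C: A:1, B:1, D:2, E:2, F:1, G:2, H:1, I:2, J:2, K:2, L:2, M:1.
Sum = 1 + 1 + 2 + 2 + 1 + 2 + 1 + 2 + 2 + 2 + 2 + 1 = 19.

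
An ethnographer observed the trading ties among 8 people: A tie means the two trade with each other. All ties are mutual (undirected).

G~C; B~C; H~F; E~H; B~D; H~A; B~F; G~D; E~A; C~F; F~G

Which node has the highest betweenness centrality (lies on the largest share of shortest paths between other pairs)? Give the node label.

Unnormalized betweenness of each node: A:0, B:5/2, C:1/3, D:1/3, E:0, F:37/3, G:5/2, H:10.
F has the largest value, 37/3, making it the main broker — the node through which the most shortest paths run.

F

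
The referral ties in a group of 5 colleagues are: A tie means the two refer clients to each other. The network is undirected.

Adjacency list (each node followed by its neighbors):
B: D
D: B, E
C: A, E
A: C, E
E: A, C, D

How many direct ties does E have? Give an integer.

E is directly tied to A, C, and D. That is 3 neighbors, so the degree of E is 3.

3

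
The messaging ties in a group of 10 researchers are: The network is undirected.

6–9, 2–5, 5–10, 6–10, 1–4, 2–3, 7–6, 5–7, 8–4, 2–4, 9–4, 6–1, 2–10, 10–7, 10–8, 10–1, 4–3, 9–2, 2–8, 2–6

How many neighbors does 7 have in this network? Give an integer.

7 is directly tied to 5, 6, and 10. That is 3 neighbors, so the degree of 7 is 3.

3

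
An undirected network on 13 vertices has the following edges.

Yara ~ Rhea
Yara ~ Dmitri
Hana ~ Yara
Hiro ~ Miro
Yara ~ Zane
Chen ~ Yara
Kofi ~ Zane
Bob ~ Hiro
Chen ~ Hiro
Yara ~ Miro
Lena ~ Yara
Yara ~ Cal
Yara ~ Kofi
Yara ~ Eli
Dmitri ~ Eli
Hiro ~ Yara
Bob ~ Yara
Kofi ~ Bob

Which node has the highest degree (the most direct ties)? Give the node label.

Degrees — Bob:3, Cal:1, Chen:2, Dmitri:2, Eli:2, Hana:1, Hiro:4, Kofi:3, Lena:1, Miro:2, Rhea:1, Yara:12, Zane:2.
The maximum is 12, attained only by Yara.

Yara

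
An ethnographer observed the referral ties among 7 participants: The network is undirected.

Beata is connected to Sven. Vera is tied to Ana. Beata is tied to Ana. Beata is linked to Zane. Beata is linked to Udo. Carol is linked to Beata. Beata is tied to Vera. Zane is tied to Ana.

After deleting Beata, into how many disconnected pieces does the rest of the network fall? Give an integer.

Without Beata, the remaining ties split the others into: {Carol}; {Ana, Vera, Zane}; {Sven}; {Udo}.
That's 4 separate components.

4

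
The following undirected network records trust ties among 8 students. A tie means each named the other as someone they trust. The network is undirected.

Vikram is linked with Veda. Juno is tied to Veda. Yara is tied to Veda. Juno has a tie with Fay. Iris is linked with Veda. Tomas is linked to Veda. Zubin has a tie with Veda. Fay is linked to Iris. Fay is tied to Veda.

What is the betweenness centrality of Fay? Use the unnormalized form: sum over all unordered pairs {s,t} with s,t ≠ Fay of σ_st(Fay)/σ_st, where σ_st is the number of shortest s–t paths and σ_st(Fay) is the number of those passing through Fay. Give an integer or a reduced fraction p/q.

Pairs whose geodesics pass through Fay — Iris–Juno: 1/2.
All other pairs contribute 0.
Summing the contributions gives betweenness(Fay) = 1/2.

1/2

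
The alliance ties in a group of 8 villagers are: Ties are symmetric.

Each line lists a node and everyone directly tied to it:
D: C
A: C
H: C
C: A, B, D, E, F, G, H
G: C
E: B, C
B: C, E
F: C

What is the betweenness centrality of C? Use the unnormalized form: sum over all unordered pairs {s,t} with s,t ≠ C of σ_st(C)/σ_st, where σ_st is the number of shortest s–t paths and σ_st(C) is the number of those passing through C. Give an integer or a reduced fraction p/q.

20

Pairs whose geodesics pass through C — F–A: 1; F–H: 1; F–D: 1; F–G: 1; F–E: 1; F–B: 1; A–H: 1; A–D: 1; A–G: 1; A–E: 1; A–B: 1; H–D: 1; H–G: 1; H–E: 1 … (+6 more pairs).
All other pairs contribute 0.
Summing the contributions gives betweenness(C) = 20.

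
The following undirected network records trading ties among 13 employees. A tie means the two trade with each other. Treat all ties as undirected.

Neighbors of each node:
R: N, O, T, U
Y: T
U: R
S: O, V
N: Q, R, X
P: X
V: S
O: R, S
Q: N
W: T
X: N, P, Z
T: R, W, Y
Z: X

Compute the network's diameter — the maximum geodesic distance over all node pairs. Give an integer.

Eccentricity of each node (its greatest distance to any other): N:4, O:4, P:6, Q:5, R:3, S:5, T:4, U:4, V:6, W:5, X:5, Y:5, Z:6.
The maximum eccentricity is 6, realized for instance by the pair P–V via P – X – N – R – O – S – V. So the diameter is 6.

6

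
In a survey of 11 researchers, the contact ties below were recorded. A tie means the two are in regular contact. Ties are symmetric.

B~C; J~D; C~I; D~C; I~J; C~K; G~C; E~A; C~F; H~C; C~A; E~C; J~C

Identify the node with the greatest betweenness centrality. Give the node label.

C

Unnormalized betweenness of each node: A:0, B:0, C:83/2, D:0, E:0, F:0, G:0, H:0, I:0, J:1/2, K:0.
C has the largest value, 83/2, making it the main broker — the node through which the most shortest paths run.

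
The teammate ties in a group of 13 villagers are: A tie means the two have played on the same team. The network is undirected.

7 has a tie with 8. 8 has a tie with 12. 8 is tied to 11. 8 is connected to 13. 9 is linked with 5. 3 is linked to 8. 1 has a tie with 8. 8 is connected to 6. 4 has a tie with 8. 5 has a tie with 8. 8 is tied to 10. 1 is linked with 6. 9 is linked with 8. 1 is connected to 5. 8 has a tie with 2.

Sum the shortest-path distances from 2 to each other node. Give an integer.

23

Distances from 2: 1:2, 3:2, 4:2, 5:2, 6:2, 7:2, 8:1, 9:2, 10:2, 11:2, 12:2, 13:2.
Sum = 2 + 2 + 2 + 2 + 2 + 2 + 1 + 2 + 2 + 2 + 2 + 2 = 23.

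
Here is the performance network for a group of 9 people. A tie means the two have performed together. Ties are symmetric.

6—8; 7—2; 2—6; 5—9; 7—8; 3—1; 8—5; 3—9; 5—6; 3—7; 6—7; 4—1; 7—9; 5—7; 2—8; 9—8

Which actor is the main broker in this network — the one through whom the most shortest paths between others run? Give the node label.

3

Unnormalized betweenness of each node: 1:7, 2:0, 3:12, 4:0, 5:1/3, 6:1/3, 7:61/6, 8:7/6, 9:3.
3 has the largest value, 12, making it the main broker — the node through which the most shortest paths run.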